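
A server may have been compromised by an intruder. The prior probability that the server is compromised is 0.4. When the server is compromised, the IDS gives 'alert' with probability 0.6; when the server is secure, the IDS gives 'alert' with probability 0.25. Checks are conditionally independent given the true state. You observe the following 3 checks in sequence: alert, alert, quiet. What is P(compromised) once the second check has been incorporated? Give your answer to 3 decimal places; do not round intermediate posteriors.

0.793

After 'alert': P(compromised) = 0.6·0.4000 / (0.6·0.4000 + 0.25·0.6000) ≈ 0.6154
After 'alert': P(compromised) = 0.6·0.6154 / (0.6·0.6154 + 0.25·0.3846) ≈ 0.7934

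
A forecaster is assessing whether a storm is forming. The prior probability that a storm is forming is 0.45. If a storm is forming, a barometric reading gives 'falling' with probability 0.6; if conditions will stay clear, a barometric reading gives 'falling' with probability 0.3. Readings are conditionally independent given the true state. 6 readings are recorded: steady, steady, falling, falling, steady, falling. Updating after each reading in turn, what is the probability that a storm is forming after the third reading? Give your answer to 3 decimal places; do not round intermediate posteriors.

After 'steady': P(storm) = 0.4·0.4500 / (0.4·0.4500 + 0.7·0.5500) ≈ 0.3186
After 'steady': P(storm) = 0.4·0.3186 / (0.4·0.3186 + 0.7·0.6814) ≈ 0.2108
After 'falling': P(storm) = 0.6·0.2108 / (0.6·0.2108 + 0.3·0.7892) ≈ 0.3482

0.348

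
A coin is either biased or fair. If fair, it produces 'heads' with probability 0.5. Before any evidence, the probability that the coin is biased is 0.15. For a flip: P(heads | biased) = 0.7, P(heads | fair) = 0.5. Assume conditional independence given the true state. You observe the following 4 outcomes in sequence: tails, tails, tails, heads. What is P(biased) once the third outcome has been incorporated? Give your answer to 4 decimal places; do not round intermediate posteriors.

After 'tails': P(biased) = 0.3·0.1500 / (0.3·0.1500 + 0.5·0.8500) ≈ 0.0957
After 'tails': P(biased) = 0.3·0.0957 / (0.3·0.0957 + 0.5·0.9043) ≈ 0.0597
After 'tails': P(biased) = 0.3·0.0597 / (0.3·0.0597 + 0.5·0.9403) ≈ 0.0367

0.0367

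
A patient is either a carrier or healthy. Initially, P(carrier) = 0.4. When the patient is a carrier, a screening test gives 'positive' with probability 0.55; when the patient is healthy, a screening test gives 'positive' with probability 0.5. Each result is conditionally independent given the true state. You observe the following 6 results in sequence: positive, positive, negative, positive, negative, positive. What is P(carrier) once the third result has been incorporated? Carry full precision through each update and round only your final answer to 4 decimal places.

0.4206

After 'positive': P(carrier) = 0.55·0.4000 / (0.55·0.4000 + 0.5·0.6000) ≈ 0.4231
After 'positive': P(carrier) = 0.55·0.4231 / (0.55·0.4231 + 0.5·0.5769) ≈ 0.4465
After 'negative': P(carrier) = 0.45·0.4465 / (0.45·0.4465 + 0.5·0.5535) ≈ 0.4206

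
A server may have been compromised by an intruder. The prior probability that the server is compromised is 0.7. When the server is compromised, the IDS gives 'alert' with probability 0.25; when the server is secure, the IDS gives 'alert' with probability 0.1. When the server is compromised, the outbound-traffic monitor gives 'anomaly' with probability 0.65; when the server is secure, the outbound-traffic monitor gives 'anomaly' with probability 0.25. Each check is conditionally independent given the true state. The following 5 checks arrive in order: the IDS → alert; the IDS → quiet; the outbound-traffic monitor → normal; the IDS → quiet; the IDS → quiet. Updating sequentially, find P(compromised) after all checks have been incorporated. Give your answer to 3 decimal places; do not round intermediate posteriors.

0.612

After the IDS='alert': P(compromised) = 0.25·0.7000 / (0.25·0.7000 + 0.1·0.3000) ≈ 0.8537
After the IDS='quiet': P(compromised) = 0.75·0.8537 / (0.75·0.8537 + 0.9·0.1463) ≈ 0.8294
After the outbound-traffic monitor='normal': P(compromised) = 0.35·0.8294 / (0.35·0.8294 + 0.75·0.1706) ≈ 0.6941
After the IDS='quiet': P(compromised) = 0.75·0.6941 / (0.75·0.6941 + 0.9·0.3059) ≈ 0.6540
After the IDS='quiet': P(compromised) = 0.75·0.6540 / (0.75·0.6540 + 0.9·0.3460) ≈ 0.6117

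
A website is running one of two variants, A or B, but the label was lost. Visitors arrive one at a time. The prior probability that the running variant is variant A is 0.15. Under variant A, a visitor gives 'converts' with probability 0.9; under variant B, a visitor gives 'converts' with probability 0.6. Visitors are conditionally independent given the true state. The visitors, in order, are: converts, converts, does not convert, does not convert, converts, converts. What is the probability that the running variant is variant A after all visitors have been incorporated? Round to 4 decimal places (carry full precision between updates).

After 'converts': P(A) = 0.9·0.1500 / (0.9·0.1500 + 0.6·0.8500) ≈ 0.2093
After 'converts': P(A) = 0.9·0.2093 / (0.9·0.2093 + 0.6·0.7907) ≈ 0.2842
After 'does not convert': P(A) = 0.1·0.2842 / (0.1·0.2842 + 0.4·0.7158) ≈ 0.0903
After 'does not convert': P(A) = 0.1·0.0903 / (0.1·0.0903 + 0.4·0.9097) ≈ 0.0242
After 'converts': P(A) = 0.9·0.0242 / (0.9·0.0242 + 0.6·0.9758) ≈ 0.0359
After 'converts': P(A) = 0.9·0.0359 / (0.9·0.0359 + 0.6·0.9641) ≈ 0.0529

0.0529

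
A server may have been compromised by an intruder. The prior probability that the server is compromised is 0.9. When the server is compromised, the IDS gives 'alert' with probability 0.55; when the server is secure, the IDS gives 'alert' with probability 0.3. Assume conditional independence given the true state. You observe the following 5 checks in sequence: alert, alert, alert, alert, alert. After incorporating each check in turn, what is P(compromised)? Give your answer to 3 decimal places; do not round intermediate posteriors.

0.995

After 'alert': P(compromised) = 0.55·0.9000 / (0.55·0.9000 + 0.3·0.1000) ≈ 0.9429
After 'alert': P(compromised) = 0.55·0.9429 / (0.55·0.9429 + 0.3·0.0571) ≈ 0.9680
After 'alert': P(compromised) = 0.55·0.9680 / (0.55·0.9680 + 0.3·0.0320) ≈ 0.9823
After 'alert': P(compromised) = 0.55·0.9823 / (0.55·0.9823 + 0.3·0.0177) ≈ 0.9903
After 'alert': P(compromised) = 0.55·0.9903 / (0.55·0.9903 + 0.3·0.0097) ≈ 0.9947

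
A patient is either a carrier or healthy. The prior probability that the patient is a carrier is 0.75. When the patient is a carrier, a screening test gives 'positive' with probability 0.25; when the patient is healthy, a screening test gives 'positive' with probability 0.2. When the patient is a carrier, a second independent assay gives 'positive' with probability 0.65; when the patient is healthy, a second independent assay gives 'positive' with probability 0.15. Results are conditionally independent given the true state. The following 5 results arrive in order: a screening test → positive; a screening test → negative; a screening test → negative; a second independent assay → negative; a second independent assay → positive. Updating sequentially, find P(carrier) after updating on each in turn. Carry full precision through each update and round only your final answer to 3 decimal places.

0.855

Apply Bayes' rule sequentially, carrying P(carrier) forward.
After a screening test='positive': P(carrier) = 0.25·0.7500 / (0.25·0.7500 + 0.2·0.2500) ≈ 0.7895
After a screening test='negative': P(carrier) = 0.75·0.7895 / (0.75·0.7895 + 0.8·0.2105) ≈ 0.7785
After a screening test='negative': P(carrier) = 0.75·0.7785 / (0.75·0.7785 + 0.8·0.2215) ≈ 0.7672
After a second independent assay='negative': P(carrier) = 0.35·0.7672 / (0.35·0.7672 + 0.85·0.2328) ≈ 0.5758
After a second independent assay='positive': P(carrier) = 0.65·0.5758 / (0.65·0.5758 + 0.15·0.4242) ≈ 0.8547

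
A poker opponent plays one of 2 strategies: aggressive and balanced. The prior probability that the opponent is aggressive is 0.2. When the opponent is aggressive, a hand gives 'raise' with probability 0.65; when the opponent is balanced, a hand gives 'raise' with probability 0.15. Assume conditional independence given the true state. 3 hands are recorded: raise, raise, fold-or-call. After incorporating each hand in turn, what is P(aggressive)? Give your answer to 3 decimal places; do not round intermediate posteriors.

0.659

Each posterior becomes the prior for the next update.
After 'raise': P(aggressive) = 0.65·0.2000 / (0.65·0.2000 + 0.15·0.8000) ≈ 0.5200
After 'raise': P(aggressive) = 0.65·0.5200 / (0.65·0.5200 + 0.15·0.4800) ≈ 0.8244
After 'fold-or-call': P(aggressive) = 0.35·0.8244 / (0.35·0.8244 + 0.85·0.1756) ≈ 0.6591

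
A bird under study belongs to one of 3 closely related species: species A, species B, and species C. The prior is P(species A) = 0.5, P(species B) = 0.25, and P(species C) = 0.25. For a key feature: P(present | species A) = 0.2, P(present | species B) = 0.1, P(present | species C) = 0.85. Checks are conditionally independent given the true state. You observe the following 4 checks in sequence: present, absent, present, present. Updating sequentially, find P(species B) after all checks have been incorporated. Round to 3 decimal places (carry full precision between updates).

0.009

Apply Bayes' rule sequentially, carrying P(species B) forward.
After 'present': normaliser = 0.2·0.5000 + 0.1·0.2500 + 0.85·0.2500; P(species A) ≈ 0.2963, P(species B) ≈ 0.0741, P(species C) ≈ 0.6296
After 'absent': normaliser = 0.8·0.2963 + 0.9·0.0741 + 0.15·0.6296; P(species A) ≈ 0.5953, P(species B) ≈ 0.1674, P(species C) ≈ 0.2372
After 'present': normaliser = 0.2·0.5953 + 0.1·0.1674 + 0.85·0.2372; P(species A) ≈ 0.3529, P(species B) ≈ 0.0496, P(species C) ≈ 0.5975
After 'present': normaliser = 0.2·0.3529 + 0.1·0.0496 + 0.85·0.5975; P(species A) ≈ 0.1210, P(species B) ≈ 0.0085, P(species C) ≈ 0.8705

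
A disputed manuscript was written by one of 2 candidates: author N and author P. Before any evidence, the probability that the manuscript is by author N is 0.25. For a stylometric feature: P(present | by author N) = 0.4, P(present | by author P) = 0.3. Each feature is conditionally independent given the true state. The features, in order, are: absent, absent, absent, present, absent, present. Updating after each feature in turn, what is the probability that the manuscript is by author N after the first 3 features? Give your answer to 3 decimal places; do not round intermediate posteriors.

0.173

After 'absent': P(author N) = 0.6·0.2500 / (0.6·0.2500 + 0.7·0.7500) ≈ 0.2222
After 'absent': P(author N) = 0.6·0.2222 / (0.6·0.2222 + 0.7·0.7778) ≈ 0.1967
After 'absent': P(author N) = 0.6·0.1967 / (0.6·0.1967 + 0.7·0.8033) ≈ 0.1735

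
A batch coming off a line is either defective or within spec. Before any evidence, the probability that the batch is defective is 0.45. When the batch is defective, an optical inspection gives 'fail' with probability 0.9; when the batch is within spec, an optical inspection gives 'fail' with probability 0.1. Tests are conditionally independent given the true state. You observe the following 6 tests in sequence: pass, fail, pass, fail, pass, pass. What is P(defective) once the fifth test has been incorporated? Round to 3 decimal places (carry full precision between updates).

0.083

Each posterior becomes the prior for the next update.
After 'pass': P(defective) = 0.1·0.4500 / (0.1·0.4500 + 0.9·0.5500) ≈ 0.0833
After 'fail': P(defective) = 0.9·0.0833 / (0.9·0.0833 + 0.1·0.9167) ≈ 0.4500
After 'pass': P(defective) = 0.1·0.4500 / (0.1·0.4500 + 0.9·0.5500) ≈ 0.0833
After 'fail': P(defective) = 0.9·0.0833 / (0.9·0.0833 + 0.1·0.9167) ≈ 0.4500
After 'pass': P(defective) = 0.1·0.4500 / (0.1·0.4500 + 0.9·0.5500) ≈ 0.0833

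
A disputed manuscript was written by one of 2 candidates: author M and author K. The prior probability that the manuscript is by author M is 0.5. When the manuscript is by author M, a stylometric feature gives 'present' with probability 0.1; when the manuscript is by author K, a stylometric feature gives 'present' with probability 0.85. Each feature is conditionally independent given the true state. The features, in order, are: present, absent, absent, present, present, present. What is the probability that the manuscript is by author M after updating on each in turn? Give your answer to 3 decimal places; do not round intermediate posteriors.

0.007

After 'present': P(author M) = 0.1·0.5000 / (0.1·0.5000 + 0.85·0.5000) ≈ 0.1053
After 'absent': P(author M) = 0.9·0.1053 / (0.9·0.1053 + 0.15·0.8947) ≈ 0.4138
After 'absent': P(author M) = 0.9·0.4138 / (0.9·0.4138 + 0.15·0.5862) ≈ 0.8090
After 'present': P(author M) = 0.1·0.8090 / (0.1·0.8090 + 0.85·0.1910) ≈ 0.3326
After 'present': P(author M) = 0.1·0.3326 / (0.1·0.3326 + 0.85·0.6674) ≈ 0.0554
After 'present': P(author M) = 0.1·0.0554 / (0.1·0.0554 + 0.85·0.9446) ≈ 0.0068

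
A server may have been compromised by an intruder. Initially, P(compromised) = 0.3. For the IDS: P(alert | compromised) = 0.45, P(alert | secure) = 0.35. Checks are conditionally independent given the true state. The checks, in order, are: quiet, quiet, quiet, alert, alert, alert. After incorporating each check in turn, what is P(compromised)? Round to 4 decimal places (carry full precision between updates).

0.3556

After 'quiet': P(compromised) = 0.55·0.3000 / (0.55·0.3000 + 0.65·0.7000) ≈ 0.2661
After 'quiet': P(compromised) = 0.55·0.2661 / (0.55·0.2661 + 0.65·0.7339) ≈ 0.2348
After 'quiet': P(compromised) = 0.55·0.2348 / (0.55·0.2348 + 0.65·0.7652) ≈ 0.2061
After 'alert': P(compromised) = 0.45·0.2061 / (0.45·0.2061 + 0.35·0.7939) ≈ 0.2503
After 'alert': P(compromised) = 0.45·0.2503 / (0.45·0.2503 + 0.35·0.7497) ≈ 0.3003
After 'alert': P(compromised) = 0.45·0.3003 / (0.45·0.3003 + 0.35·0.6997) ≈ 0.3556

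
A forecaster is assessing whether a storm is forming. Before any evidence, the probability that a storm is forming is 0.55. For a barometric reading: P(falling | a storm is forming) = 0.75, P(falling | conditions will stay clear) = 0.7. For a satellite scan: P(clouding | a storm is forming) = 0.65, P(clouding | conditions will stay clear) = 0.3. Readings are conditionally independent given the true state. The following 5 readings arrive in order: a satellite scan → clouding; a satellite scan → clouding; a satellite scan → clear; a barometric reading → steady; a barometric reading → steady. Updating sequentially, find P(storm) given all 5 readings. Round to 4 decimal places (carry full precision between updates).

0.6658

After a satellite scan='clouding': P(storm) = 0.65·0.5500 / (0.65·0.5500 + 0.3·0.4500) ≈ 0.7259
After a satellite scan='clouding': P(storm) = 0.65·0.7259 / (0.65·0.7259 + 0.3·0.2741) ≈ 0.8516
After a satellite scan='clear': P(storm) = 0.35·0.8516 / (0.35·0.8516 + 0.7·0.1484) ≈ 0.7415
After a barometric reading='steady': P(storm) = 0.25·0.7415 / (0.25·0.7415 + 0.3·0.2585) ≈ 0.7051
After a barometric reading='steady': P(storm) = 0.25·0.7051 / (0.25·0.7051 + 0.3·0.2949) ≈ 0.6658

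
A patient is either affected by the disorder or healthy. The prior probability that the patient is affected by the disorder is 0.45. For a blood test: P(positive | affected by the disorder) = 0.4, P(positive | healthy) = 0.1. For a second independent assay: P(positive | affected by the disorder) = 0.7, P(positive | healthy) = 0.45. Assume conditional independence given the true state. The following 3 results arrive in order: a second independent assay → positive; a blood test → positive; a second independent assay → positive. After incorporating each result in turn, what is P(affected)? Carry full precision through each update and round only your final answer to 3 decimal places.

After a second independent assay='positive': P(affected) = 0.7·0.4500 / (0.7·0.4500 + 0.45·0.5500) ≈ 0.5600
After a blood test='positive': P(affected) = 0.4·0.5600 / (0.4·0.5600 + 0.1·0.4400) ≈ 0.8358
After a second independent assay='positive': P(affected) = 0.7·0.8358 / (0.7·0.8358 + 0.45·0.1642) ≈ 0.8879

0.888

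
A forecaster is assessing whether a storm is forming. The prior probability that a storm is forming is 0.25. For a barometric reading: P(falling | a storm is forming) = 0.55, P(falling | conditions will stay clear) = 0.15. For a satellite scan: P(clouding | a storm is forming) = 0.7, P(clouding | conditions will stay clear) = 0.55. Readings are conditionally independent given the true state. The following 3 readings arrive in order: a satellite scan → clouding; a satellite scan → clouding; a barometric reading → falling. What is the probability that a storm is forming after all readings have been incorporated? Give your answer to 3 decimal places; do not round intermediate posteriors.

After a satellite scan='clouding': P(storm) = 0.7·0.2500 / (0.7·0.2500 + 0.55·0.7500) ≈ 0.2979
After a satellite scan='clouding': P(storm) = 0.7·0.2979 / (0.7·0.2979 + 0.55·0.7021) ≈ 0.3506
After a barometric reading='falling': P(storm) = 0.55·0.3506 / (0.55·0.3506 + 0.15·0.6494) ≈ 0.6644

0.664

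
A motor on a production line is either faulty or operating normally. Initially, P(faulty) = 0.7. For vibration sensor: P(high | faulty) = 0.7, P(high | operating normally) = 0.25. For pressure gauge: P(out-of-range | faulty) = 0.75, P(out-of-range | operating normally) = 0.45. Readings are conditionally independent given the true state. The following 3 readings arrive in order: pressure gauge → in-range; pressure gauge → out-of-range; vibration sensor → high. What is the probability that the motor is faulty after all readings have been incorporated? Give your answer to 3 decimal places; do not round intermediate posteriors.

After pressure gauge='in-range': P(faulty) = 0.25·0.7000 / (0.25·0.7000 + 0.55·0.3000) ≈ 0.5147
After pressure gauge='out-of-range': P(faulty) = 0.75·0.5147 / (0.75·0.5147 + 0.45·0.4853) ≈ 0.6387
After vibration sensor='high': P(faulty) = 0.7·0.6387 / (0.7·0.6387 + 0.25·0.3613) ≈ 0.8319

0.832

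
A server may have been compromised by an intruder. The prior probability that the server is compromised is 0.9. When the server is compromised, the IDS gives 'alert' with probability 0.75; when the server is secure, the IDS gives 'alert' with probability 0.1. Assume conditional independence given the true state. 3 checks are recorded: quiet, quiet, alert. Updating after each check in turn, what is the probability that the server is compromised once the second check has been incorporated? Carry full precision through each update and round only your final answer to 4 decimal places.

0.4098

After 'quiet': P(compromised) = 0.25·0.9000 / (0.25·0.9000 + 0.9·0.1000) ≈ 0.7143
After 'quiet': P(compromised) = 0.25·0.7143 / (0.25·0.7143 + 0.9·0.2857) ≈ 0.4098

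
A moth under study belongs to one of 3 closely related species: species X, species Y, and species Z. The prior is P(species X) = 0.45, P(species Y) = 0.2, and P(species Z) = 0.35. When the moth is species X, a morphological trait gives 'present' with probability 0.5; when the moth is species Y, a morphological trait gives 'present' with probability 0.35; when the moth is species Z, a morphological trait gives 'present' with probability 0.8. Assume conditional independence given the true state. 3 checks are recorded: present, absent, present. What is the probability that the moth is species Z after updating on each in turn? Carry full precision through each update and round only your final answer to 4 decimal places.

After 'present': normaliser = 0.5·0.4500 + 0.35·0.2000 + 0.8·0.3500; P(species X) ≈ 0.3913, P(species Y) ≈ 0.1217, P(species Z) ≈ 0.4870
After 'absent': normaliser = 0.5·0.3913 + 0.65·0.1217 + 0.2·0.4870; P(species X) ≈ 0.5257, P(species Y) ≈ 0.2126, P(species Z) ≈ 0.2617
After 'present': normaliser = 0.5·0.5257 + 0.35·0.2126 + 0.8·0.2617; P(species X) ≈ 0.4809, P(species Y) ≈ 0.1361, P(species Z) ≈ 0.3830

0.3830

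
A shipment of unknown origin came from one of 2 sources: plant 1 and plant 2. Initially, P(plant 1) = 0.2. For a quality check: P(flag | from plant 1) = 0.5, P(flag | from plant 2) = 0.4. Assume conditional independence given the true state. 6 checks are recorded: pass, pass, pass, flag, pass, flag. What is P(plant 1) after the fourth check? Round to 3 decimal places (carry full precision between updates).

Each posterior becomes the prior for the next update.
After 'pass': P(plant 1) = 0.5·0.2000 / (0.5·0.2000 + 0.6·0.8000) ≈ 0.1724
After 'pass': P(plant 1) = 0.5·0.1724 / (0.5·0.1724 + 0.6·0.8276) ≈ 0.1479
After 'pass': P(plant 1) = 0.5·0.1479 / (0.5·0.1479 + 0.6·0.8521) ≈ 0.1264
After 'flag': P(plant 1) = 0.5·0.1264 / (0.5·0.1264 + 0.4·0.8736) ≈ 0.1531

0.153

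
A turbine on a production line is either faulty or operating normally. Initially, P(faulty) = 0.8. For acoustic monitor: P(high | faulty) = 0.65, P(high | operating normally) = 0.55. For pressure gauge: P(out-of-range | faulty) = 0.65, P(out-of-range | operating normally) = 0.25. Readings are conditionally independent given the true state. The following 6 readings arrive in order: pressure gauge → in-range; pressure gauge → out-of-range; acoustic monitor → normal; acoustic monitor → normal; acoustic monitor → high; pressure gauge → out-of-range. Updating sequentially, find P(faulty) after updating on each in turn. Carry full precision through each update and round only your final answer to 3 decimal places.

0.900

After pressure gauge='in-range': P(faulty) = 0.35·0.8000 / (0.35·0.8000 + 0.75·0.2000) ≈ 0.6512
After pressure gauge='out-of-range': P(faulty) = 0.65·0.6512 / (0.65·0.6512 + 0.25·0.3488) ≈ 0.8292
After acoustic monitor='normal': P(faulty) = 0.35·0.8292 / (0.35·0.8292 + 0.45·0.1708) ≈ 0.7906
After acoustic monitor='normal': P(faulty) = 0.35·0.7906 / (0.35·0.7906 + 0.45·0.2094) ≈ 0.7459
After acoustic monitor='high': P(faulty) = 0.65·0.7459 / (0.65·0.7459 + 0.55·0.2541) ≈ 0.7763
After pressure gauge='out-of-range': P(faulty) = 0.65·0.7763 / (0.65·0.7763 + 0.25·0.2237) ≈ 0.9002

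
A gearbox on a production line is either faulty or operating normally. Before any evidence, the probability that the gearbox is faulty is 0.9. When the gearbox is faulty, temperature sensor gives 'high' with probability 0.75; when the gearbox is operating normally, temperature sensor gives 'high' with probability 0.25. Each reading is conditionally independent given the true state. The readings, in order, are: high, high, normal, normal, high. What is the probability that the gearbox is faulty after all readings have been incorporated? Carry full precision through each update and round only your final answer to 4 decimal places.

0.9643

Each posterior becomes the prior for the next update.
After 'high': P(faulty) = 0.75·0.9000 / (0.75·0.9000 + 0.25·0.1000) ≈ 0.9643
After 'high': P(faulty) = 0.75·0.9643 / (0.75·0.9643 + 0.25·0.0357) ≈ 0.9878
After 'normal': P(faulty) = 0.25·0.9878 / (0.25·0.9878 + 0.75·0.0122) ≈ 0.9643
After 'normal': P(faulty) = 0.25·0.9643 / (0.25·0.9643 + 0.75·0.0357) ≈ 0.9000
After 'high': P(faulty) = 0.75·0.9000 / (0.75·0.9000 + 0.25·0.1000) ≈ 0.9643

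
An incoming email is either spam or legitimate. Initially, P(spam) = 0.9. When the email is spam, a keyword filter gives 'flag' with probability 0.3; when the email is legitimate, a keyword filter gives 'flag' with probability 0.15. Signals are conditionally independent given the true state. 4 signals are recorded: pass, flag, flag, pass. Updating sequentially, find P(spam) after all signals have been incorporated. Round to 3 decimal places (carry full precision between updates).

0.961

After 'pass': P(spam) = 0.7·0.9000 / (0.7·0.9000 + 0.85·0.1000) ≈ 0.8811
After 'flag': P(spam) = 0.3·0.8811 / (0.3·0.8811 + 0.15·0.1189) ≈ 0.9368
After 'flag': P(spam) = 0.3·0.9368 / (0.3·0.9368 + 0.15·0.0632) ≈ 0.9674
After 'pass': P(spam) = 0.7·0.9674 / (0.7·0.9674 + 0.85·0.0326) ≈ 0.9607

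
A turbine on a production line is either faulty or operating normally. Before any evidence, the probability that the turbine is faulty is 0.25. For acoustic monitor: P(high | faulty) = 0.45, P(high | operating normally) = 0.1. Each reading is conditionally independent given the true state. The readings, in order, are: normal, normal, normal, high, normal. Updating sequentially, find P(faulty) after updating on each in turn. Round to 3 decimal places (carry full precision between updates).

After 'normal': P(faulty) = 0.55·0.2500 / (0.55·0.2500 + 0.9·0.7500) ≈ 0.1692
After 'normal': P(faulty) = 0.55·0.1692 / (0.55·0.1692 + 0.9·0.8308) ≈ 0.1107
After 'normal': P(faulty) = 0.55·0.1107 / (0.55·0.1107 + 0.9·0.8893) ≈ 0.0707
After 'high': P(faulty) = 0.45·0.0707 / (0.45·0.0707 + 0.1·0.9293) ≈ 0.2550
After 'normal': P(faulty) = 0.55·0.2550 / (0.55·0.2550 + 0.9·0.7450) ≈ 0.1730

0.173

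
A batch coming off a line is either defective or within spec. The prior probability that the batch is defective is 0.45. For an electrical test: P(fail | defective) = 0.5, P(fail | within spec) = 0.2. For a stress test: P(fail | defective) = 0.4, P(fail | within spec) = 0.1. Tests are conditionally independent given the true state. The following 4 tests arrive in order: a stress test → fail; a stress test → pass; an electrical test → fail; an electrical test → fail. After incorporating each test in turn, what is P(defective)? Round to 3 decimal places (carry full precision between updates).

0.932

Each posterior becomes the prior for the next update.
After a stress test='fail': P(defective) = 0.4·0.4500 / (0.4·0.4500 + 0.1·0.5500) ≈ 0.7660
After a stress test='pass': P(defective) = 0.6·0.7660 / (0.6·0.7660 + 0.9·0.2340) ≈ 0.6857
After an electrical test='fail': P(defective) = 0.5·0.6857 / (0.5·0.6857 + 0.2·0.3143) ≈ 0.8451
After an electrical test='fail': P(defective) = 0.5·0.8451 / (0.5·0.8451 + 0.2·0.1549) ≈ 0.9317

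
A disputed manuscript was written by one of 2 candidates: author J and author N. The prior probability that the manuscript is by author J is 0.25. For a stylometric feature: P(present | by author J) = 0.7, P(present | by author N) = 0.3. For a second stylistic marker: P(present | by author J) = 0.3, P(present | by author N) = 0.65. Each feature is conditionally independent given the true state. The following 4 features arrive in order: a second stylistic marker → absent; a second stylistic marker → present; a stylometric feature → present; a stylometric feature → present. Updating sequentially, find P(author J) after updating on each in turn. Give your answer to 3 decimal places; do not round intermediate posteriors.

Each posterior becomes the prior for the next update.
After a second stylistic marker='absent': P(author J) = 0.7·0.2500 / (0.7·0.2500 + 0.35·0.7500) ≈ 0.4000
After a second stylistic marker='present': P(author J) = 0.3·0.4000 / (0.3·0.4000 + 0.65·0.6000) ≈ 0.2353
After a stylometric feature='present': P(author J) = 0.7·0.2353 / (0.7·0.2353 + 0.3·0.7647) ≈ 0.4179
After a stylometric feature='present': P(author J) = 0.7·0.4179 / (0.7·0.4179 + 0.3·0.5821) ≈ 0.6262

0.626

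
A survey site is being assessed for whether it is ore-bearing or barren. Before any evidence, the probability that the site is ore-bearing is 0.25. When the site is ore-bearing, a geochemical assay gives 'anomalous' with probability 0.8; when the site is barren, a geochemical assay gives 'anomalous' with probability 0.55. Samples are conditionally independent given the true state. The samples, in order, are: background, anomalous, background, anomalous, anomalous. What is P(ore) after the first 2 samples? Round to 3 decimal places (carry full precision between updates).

0.177

After 'background': P(ore) = 0.2·0.2500 / (0.2·0.2500 + 0.45·0.7500) ≈ 0.1290
After 'anomalous': P(ore) = 0.8·0.1290 / (0.8·0.1290 + 0.55·0.8710) ≈ 0.1773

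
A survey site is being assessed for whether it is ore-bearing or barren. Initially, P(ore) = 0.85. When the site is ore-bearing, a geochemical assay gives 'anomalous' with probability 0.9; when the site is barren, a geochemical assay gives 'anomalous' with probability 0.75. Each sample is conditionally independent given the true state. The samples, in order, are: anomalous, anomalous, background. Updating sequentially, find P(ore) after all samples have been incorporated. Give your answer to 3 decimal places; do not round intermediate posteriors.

After 'anomalous': P(ore) = 0.9·0.8500 / (0.9·0.8500 + 0.75·0.1500) ≈ 0.8718
After 'anomalous': P(ore) = 0.9·0.8718 / (0.9·0.8718 + 0.75·0.1282) ≈ 0.8908
After 'background': P(ore) = 0.1·0.8908 / (0.1·0.8908 + 0.25·0.1092) ≈ 0.7655

0.765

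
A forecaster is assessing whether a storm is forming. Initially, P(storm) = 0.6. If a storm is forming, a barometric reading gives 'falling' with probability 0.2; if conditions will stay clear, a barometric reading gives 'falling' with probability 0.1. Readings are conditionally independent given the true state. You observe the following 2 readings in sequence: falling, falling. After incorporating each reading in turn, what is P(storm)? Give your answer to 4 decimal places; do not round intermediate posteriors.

0.8571

After 'falling': P(storm) = 0.2·0.6000 / (0.2·0.6000 + 0.1·0.4000) ≈ 0.7500
After 'falling': P(storm) = 0.2·0.7500 / (0.2·0.7500 + 0.1·0.2500) ≈ 0.8571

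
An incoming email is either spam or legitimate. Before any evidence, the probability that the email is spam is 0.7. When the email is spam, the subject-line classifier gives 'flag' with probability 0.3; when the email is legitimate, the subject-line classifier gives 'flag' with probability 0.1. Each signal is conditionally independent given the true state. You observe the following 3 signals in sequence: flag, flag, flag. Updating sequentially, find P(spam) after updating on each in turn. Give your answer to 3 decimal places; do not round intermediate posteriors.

After 'flag': P(spam) = 0.3·0.7000 / (0.3·0.7000 + 0.1·0.3000) ≈ 0.8750
After 'flag': P(spam) = 0.3·0.8750 / (0.3·0.8750 + 0.1·0.1250) ≈ 0.9545
After 'flag': P(spam) = 0.3·0.9545 / (0.3·0.9545 + 0.1·0.0455) ≈ 0.9844

0.984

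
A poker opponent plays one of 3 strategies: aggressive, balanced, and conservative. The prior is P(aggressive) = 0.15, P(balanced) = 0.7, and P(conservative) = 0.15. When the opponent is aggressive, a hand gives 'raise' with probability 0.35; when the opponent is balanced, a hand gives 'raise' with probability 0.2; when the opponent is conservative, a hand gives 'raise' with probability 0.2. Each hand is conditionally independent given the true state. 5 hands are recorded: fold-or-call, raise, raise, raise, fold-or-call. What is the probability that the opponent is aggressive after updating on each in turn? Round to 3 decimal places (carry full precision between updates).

0.384

Each posterior becomes the prior for the next update.
After 'fold-or-call': normaliser = 0.65·0.1500 + 0.8·0.7000 + 0.8·0.1500; P(aggressive) ≈ 0.1254, P(balanced) ≈ 0.7203, P(conservative) ≈ 0.1543
After 'raise': normaliser = 0.35·0.1254 + 0.2·0.7203 + 0.2·0.1543; P(aggressive) ≈ 0.2006, P(balanced) ≈ 0.6583, P(conservative) ≈ 0.1411
After 'raise': normaliser = 0.35·0.2006 + 0.2·0.6583 + 0.2·0.1411; P(aggressive) ≈ 0.3051, P(balanced) ≈ 0.5722, P(conservative) ≈ 0.1226
After 'raise': normaliser = 0.35·0.3051 + 0.2·0.5722 + 0.2·0.1226; P(aggressive) ≈ 0.4345, P(balanced) ≈ 0.4657, P(conservative) ≈ 0.0998
After 'fold-or-call': normaliser = 0.65·0.4345 + 0.8·0.4657 + 0.8·0.0998; P(aggressive) ≈ 0.3844, P(balanced) ≈ 0.5070, P(conservative) ≈ 0.1086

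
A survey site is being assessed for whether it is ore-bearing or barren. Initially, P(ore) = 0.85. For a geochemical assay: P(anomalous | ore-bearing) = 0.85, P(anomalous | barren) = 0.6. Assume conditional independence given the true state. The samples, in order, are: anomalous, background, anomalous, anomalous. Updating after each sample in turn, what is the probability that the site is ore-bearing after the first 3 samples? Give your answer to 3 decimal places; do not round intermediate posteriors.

0.810

After 'anomalous': P(ore) = 0.85·0.8500 / (0.85·0.8500 + 0.6·0.1500) ≈ 0.8892
After 'background': P(ore) = 0.15·0.8892 / (0.15·0.8892 + 0.4·0.1108) ≈ 0.7506
After 'anomalous': P(ore) = 0.85·0.7506 / (0.85·0.7506 + 0.6·0.2494) ≈ 0.8101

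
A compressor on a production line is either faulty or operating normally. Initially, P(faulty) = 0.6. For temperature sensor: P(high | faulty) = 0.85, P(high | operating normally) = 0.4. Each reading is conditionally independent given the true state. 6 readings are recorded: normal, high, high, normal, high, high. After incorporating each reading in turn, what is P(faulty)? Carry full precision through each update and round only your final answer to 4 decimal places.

After 'normal': P(faulty) = 0.15·0.6000 / (0.15·0.6000 + 0.6·0.4000) ≈ 0.2727
After 'high': P(faulty) = 0.85·0.2727 / (0.85·0.2727 + 0.4·0.7273) ≈ 0.4435
After 'high': P(faulty) = 0.85·0.4435 / (0.85·0.4435 + 0.4·0.5565) ≈ 0.6287
After 'normal': P(faulty) = 0.15·0.6287 / (0.15·0.6287 + 0.6·0.3713) ≈ 0.2974
After 'high': P(faulty) = 0.85·0.2974 / (0.85·0.2974 + 0.4·0.7026) ≈ 0.4736
After 'high': P(faulty) = 0.85·0.4736 / (0.85·0.4736 + 0.4·0.5264) ≈ 0.6566

0.6566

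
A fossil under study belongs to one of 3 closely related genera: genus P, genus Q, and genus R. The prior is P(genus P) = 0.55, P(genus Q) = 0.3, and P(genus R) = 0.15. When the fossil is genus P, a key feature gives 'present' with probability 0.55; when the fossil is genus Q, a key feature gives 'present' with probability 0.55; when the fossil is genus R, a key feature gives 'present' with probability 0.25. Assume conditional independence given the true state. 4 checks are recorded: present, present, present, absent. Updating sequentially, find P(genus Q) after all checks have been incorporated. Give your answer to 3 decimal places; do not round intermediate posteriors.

0.343

After 'present': normaliser = 0.55·0.5500 + 0.55·0.3000 + 0.25·0.1500; P(genus P) ≈ 0.5990, P(genus Q) ≈ 0.3267, P(genus R) ≈ 0.0743
After 'present': normaliser = 0.55·0.5990 + 0.55·0.3267 + 0.25·0.0743; P(genus P) ≈ 0.6243, P(genus Q) ≈ 0.3405, P(genus R) ≈ 0.0352
After 'present': normaliser = 0.55·0.6243 + 0.55·0.3405 + 0.25·0.0352; P(genus P) ≈ 0.6365, P(genus Q) ≈ 0.3472, P(genus R) ≈ 0.0163
After 'absent': normaliser = 0.45·0.6365 + 0.45·0.3472 + 0.75·0.0163; P(genus P) ≈ 0.6297, P(genus Q) ≈ 0.3435, P(genus R) ≈ 0.0269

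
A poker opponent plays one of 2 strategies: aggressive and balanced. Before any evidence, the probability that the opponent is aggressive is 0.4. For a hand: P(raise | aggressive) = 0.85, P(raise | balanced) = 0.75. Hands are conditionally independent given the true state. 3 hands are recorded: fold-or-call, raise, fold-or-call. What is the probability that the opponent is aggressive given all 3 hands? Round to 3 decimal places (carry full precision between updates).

Apply Bayes' rule sequentially, carrying P(aggressive) forward.
After 'fold-or-call': P(aggressive) = 0.15·0.4000 / (0.15·0.4000 + 0.25·0.6000) ≈ 0.2857
After 'raise': P(aggressive) = 0.85·0.2857 / (0.85·0.2857 + 0.75·0.7143) ≈ 0.3119
After 'fold-or-call': P(aggressive) = 0.15·0.3119 / (0.15·0.3119 + 0.25·0.6881) ≈ 0.2138

0.214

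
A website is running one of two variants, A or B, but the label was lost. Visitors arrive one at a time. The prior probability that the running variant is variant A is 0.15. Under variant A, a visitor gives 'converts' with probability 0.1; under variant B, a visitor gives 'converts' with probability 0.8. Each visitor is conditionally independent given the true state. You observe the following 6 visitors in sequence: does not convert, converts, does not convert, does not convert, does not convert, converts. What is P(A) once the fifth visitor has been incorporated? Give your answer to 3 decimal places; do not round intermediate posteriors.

After 'does not convert': P(A) = 0.9·0.1500 / (0.9·0.1500 + 0.2·0.8500) ≈ 0.4426
After 'converts': P(A) = 0.1·0.4426 / (0.1·0.4426 + 0.8·0.5574) ≈ 0.0903
After 'does not convert': P(A) = 0.9·0.0903 / (0.9·0.0903 + 0.2·0.9097) ≈ 0.3088
After 'does not convert': P(A) = 0.9·0.3088 / (0.9·0.3088 + 0.2·0.6912) ≈ 0.6678
After 'does not convert': P(A) = 0.9·0.6678 / (0.9·0.6678 + 0.2·0.3322) ≈ 0.9005

0.900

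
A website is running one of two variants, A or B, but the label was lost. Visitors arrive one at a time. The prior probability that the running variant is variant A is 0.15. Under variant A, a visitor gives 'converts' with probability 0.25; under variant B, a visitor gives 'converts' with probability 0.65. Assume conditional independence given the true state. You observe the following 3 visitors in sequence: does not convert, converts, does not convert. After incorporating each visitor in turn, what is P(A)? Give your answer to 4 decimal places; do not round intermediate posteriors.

After 'does not convert': P(A) = 0.75·0.1500 / (0.75·0.1500 + 0.35·0.8500) ≈ 0.2744
After 'converts': P(A) = 0.25·0.2744 / (0.25·0.2744 + 0.65·0.7256) ≈ 0.1270
After 'does not convert': P(A) = 0.75·0.1270 / (0.75·0.1270 + 0.35·0.8730) ≈ 0.2376

0.2376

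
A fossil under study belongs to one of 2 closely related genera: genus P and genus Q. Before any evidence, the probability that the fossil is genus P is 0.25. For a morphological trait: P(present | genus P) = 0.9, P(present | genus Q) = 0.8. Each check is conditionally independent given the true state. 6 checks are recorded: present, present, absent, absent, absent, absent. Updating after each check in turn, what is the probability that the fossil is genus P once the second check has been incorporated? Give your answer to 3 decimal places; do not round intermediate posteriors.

After 'present': P(genus P) = 0.9·0.2500 / (0.9·0.2500 + 0.8·0.7500) ≈ 0.2727
After 'present': P(genus P) = 0.9·0.2727 / (0.9·0.2727 + 0.8·0.7273) ≈ 0.2967

0.297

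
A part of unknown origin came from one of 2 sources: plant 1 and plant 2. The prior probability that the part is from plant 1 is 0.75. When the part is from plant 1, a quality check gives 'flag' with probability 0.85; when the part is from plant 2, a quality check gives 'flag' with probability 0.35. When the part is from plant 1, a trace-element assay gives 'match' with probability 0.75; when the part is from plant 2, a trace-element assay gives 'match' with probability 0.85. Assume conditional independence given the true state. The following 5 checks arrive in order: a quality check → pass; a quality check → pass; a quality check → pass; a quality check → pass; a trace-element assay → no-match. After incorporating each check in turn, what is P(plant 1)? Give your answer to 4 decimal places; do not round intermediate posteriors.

After a quality check='pass': P(plant 1) = 0.15·0.7500 / (0.15·0.7500 + 0.65·0.2500) ≈ 0.4091
After a quality check='pass': P(plant 1) = 0.15·0.4091 / (0.15·0.4091 + 0.65·0.5909) ≈ 0.1378
After a quality check='pass': P(plant 1) = 0.15·0.1378 / (0.15·0.1378 + 0.65·0.8622) ≈ 0.0356
After a quality check='pass': P(plant 1) = 0.15·0.0356 / (0.15·0.0356 + 0.65·0.9644) ≈ 0.0084
After a trace-element assay='no-match': P(plant 1) = 0.25·0.0084 / (0.25·0.0084 + 0.15·0.9916) ≈ 0.0140

0.0140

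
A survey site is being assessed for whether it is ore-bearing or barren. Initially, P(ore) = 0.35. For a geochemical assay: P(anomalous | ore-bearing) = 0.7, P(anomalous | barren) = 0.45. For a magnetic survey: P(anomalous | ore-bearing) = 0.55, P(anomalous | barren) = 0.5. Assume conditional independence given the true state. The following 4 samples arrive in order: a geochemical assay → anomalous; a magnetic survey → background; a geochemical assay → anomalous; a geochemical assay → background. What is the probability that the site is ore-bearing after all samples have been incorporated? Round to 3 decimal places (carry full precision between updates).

0.390

Apply Bayes' rule sequentially, carrying P(ore) forward.
After a geochemical assay='anomalous': P(ore) = 0.7·0.3500 / (0.7·0.3500 + 0.45·0.6500) ≈ 0.4558
After a magnetic survey='background': P(ore) = 0.45·0.4558 / (0.45·0.4558 + 0.5·0.5442) ≈ 0.4298
After a geochemical assay='anomalous': P(ore) = 0.7·0.4298 / (0.7·0.4298 + 0.45·0.5702) ≈ 0.5397
After a geochemical assay='background': P(ore) = 0.3·0.5397 / (0.3·0.5397 + 0.55·0.4603) ≈ 0.3901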